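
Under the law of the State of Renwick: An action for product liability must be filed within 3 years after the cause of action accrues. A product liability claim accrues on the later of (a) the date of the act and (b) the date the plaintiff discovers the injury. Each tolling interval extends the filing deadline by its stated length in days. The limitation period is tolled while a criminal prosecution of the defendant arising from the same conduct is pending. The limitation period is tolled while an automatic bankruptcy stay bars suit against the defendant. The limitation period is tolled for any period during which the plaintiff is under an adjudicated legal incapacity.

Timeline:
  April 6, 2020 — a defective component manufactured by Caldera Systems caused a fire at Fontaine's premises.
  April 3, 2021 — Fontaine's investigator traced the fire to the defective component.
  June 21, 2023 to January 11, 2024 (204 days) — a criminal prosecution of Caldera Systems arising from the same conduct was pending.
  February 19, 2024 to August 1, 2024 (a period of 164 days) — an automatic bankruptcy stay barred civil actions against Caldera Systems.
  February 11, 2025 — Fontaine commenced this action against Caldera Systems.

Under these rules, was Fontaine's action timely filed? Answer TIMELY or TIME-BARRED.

Taking the later of the act (April 6, 2020) and discovery (April 3, 2021), the claim accrued on April 3, 2021.
Adding the 3 years base period to April 3, 2021 gives a deadline of April 3, 2024, before any tolling.
Because the pending criminal prosecution ran from June 21, 2023 to January 11, 2024, the deadline is extended by 204 days to October 24, 2024.
Because the automatic bankruptcy stay ran from February 19, 2024 to August 1, 2024, the deadline is extended by 164 days to April 6, 2025.
Filing on February 11, 2025 beat the April 6, 2025 deadline — the action is timely.

TIMELY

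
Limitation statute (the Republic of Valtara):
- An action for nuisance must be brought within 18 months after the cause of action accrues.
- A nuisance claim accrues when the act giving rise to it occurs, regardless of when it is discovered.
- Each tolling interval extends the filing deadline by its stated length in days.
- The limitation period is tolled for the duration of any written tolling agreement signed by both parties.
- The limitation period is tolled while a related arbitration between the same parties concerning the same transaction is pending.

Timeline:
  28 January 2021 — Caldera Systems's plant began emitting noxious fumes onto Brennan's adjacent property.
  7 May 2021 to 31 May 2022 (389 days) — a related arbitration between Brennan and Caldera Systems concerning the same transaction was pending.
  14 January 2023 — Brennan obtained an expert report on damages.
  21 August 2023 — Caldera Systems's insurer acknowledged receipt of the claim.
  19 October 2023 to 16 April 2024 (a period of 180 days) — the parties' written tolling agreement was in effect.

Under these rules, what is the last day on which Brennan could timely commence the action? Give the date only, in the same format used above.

21 August 2023

The limitation period began to run on 28 January 2021.
Adding the 18 months base period to 28 January 2021 gives a deadline of 28 July 2022, before any tolling.
The period was tolled for 389 days by the pending related arbitration (7 May 2021 to 31 May 2022), pushing the deadline to 21 August 2023.
By the time the written tolling agreement began on 19 October 2023, the limitation period had already expired on 21 August 2023; that interval cannot revive it.
Nothing else in the chronology tolls or restarts the period.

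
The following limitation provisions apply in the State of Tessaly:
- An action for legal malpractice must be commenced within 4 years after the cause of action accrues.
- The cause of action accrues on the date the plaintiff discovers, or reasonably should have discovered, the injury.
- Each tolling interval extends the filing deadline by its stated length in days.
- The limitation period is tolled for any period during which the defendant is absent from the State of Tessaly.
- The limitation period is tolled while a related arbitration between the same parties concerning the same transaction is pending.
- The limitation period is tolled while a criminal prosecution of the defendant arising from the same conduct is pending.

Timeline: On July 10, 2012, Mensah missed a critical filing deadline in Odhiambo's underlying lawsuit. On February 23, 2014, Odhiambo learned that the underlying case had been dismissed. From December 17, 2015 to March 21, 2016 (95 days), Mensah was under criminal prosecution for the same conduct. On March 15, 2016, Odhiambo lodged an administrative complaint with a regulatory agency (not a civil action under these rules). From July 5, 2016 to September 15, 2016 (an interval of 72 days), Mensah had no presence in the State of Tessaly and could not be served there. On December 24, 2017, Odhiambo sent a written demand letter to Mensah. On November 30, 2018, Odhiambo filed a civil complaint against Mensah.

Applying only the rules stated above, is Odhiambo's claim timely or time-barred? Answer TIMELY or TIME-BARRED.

TIME-BARRED

The claim did not accrue until Odhiambo discovered the injury on February 23, 2014; the July 10, 2012 act date does not start the clock under the stated rule.
The untolled deadline — 4 years after February 23, 2014 — is February 23, 2018.
The pending criminal prosecution from December 17, 2015 to March 21, 2016 tolled the period for 95 days, extending the deadline to May 29, 2018.
Because the defendant's absence from the jurisdiction ran from July 5, 2016 to September 15, 2016, the deadline is extended by 72 days to August 9, 2018.
The other events in the timeline have no effect on the limitation period under the stated rules.
Odhiambo filed on November 30, 2018, after the August 9, 2018 deadline, so the action is time-barred.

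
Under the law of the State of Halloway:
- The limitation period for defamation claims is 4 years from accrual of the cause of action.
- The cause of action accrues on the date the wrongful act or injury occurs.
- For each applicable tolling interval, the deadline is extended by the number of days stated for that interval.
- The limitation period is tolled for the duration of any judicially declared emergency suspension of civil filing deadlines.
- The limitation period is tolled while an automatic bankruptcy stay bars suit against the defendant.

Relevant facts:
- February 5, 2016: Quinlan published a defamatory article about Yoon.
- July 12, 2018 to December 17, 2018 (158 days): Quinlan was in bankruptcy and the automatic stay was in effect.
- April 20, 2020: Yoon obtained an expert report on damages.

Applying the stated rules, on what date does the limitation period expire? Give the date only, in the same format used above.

July 12, 2020

The cause of action accrued on February 5, 2016, the date of the act.
The untolled deadline — 4 years after February 5, 2016 — is February 5, 2020.
Because the automatic bankruptcy stay ran from July 12, 2018 to December 17, 2018, the deadline is extended by 158 days to July 12, 2020.
None of the other events listed affects the running of the period under the stated rules.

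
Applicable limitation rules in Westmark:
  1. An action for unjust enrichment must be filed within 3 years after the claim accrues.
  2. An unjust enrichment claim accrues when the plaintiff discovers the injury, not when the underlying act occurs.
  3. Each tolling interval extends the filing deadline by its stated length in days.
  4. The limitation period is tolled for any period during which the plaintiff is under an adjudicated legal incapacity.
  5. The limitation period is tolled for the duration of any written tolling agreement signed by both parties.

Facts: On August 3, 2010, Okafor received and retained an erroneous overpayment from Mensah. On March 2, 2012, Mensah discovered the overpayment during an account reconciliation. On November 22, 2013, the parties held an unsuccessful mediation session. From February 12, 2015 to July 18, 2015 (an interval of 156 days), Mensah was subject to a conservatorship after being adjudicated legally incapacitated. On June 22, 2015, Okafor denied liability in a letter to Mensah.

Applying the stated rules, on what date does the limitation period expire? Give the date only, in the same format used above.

Accrual is tied to discovery, so the period began on March 2, 2012 rather than on August 3, 2010 when the act occurred.
The untolled deadline — 3 years after March 2, 2012 — is March 2, 2015.
The period was tolled for 156 days by the plaintiff's legal incapacity (February 12, 2015 to July 18, 2015), pushing the deadline to August 5, 2015.
The other events in the timeline have no effect on the limitation period under the stated rules.

August 5, 2015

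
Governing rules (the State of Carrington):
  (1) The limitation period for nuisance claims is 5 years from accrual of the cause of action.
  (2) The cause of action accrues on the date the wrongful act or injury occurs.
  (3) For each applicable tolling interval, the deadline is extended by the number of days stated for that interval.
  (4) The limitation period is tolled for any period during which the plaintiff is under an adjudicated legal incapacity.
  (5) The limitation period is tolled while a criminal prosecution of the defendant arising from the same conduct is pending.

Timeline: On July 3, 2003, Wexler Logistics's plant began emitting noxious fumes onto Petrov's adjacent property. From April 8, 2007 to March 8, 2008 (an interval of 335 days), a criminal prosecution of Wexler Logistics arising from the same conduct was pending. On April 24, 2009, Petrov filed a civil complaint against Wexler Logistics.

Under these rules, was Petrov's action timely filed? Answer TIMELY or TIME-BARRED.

TIMELY

The cause of action accrued on July 3, 2003, the date of the act.
Adding the 5 years base period to July 3, 2003 gives a deadline of July 3, 2008, before any tolling.
Because the pending criminal prosecution ran from April 8, 2007 to March 8, 2008, the deadline is extended by 335 days to June 3, 2009.
Petrov filed on April 24, 2009, before the June 3, 2009 deadline, so the action is timely.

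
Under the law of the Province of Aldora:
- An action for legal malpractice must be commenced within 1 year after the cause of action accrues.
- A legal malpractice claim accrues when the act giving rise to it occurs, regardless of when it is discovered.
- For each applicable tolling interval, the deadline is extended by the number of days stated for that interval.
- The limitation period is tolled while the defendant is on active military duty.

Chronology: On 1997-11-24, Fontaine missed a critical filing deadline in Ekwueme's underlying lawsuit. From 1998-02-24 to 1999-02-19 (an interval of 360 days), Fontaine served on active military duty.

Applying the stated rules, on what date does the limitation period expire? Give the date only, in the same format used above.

1999-11-19

The claim accrued on 1997-11-24, when the wrongful act occurred.
The untolled deadline — 1 year after 1997-11-24 — is 1998-11-24.
The period was tolled for 360 days by the defendant's active military service (1998-02-24 to 1999-02-19), pushing the deadline to 1999-11-19.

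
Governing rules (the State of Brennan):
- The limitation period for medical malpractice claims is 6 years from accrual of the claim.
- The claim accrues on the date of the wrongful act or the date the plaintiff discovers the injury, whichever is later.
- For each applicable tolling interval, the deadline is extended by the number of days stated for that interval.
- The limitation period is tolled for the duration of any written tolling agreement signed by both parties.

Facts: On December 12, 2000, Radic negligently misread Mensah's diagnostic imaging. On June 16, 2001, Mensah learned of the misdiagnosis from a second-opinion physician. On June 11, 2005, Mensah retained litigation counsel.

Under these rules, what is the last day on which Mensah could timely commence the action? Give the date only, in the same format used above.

June 16, 2007

The claim accrued on June 16, 2001 — the later of the December 12, 2000 act and the June 16, 2001 discovery.
The untolled deadline — 6 years after June 16, 2001 — is June 16, 2007.
The other events in the timeline have no effect on the limitation period under the stated rules.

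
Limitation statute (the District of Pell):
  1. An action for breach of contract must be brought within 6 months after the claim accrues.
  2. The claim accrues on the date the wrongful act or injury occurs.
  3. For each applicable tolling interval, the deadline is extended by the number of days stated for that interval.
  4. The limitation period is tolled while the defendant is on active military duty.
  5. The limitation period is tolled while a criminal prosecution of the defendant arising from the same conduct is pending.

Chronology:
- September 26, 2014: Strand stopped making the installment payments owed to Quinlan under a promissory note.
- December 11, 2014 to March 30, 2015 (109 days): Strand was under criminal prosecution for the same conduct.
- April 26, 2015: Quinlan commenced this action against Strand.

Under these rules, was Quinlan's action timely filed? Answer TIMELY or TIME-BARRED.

TIMELY

The claim accrued on September 26, 2014, the date of the act.
Adding the 6 months base period to September 26, 2014 gives a deadline of March 26, 2015, before any tolling.
Because the pending criminal prosecution ran from December 11, 2014 to March 30, 2015, the deadline is extended by 109 days to July 13, 2015.
Quinlan filed on April 26, 2015, before the July 13, 2015 deadline, so the action is timely.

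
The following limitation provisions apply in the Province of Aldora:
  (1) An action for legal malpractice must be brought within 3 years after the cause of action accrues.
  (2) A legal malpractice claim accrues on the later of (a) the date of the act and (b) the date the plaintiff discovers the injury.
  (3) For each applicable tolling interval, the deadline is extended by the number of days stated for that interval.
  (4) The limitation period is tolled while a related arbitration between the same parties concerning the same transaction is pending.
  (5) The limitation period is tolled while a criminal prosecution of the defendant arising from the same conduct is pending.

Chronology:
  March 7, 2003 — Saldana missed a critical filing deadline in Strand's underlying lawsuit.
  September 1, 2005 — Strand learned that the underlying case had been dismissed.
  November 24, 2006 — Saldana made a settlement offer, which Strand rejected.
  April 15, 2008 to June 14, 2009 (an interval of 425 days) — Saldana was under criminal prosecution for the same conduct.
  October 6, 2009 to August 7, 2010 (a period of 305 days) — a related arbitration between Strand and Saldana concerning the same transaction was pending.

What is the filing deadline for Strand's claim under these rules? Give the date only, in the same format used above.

Because discovery on September 1, 2005 post-dates the March 7, 2003 act, accrual under the later-of rule falls on September 1, 2005.
Adding the 3 years base period to September 1, 2005 gives a deadline of September 1, 2008, before any tolling.
The period was tolled for 425 days by the pending criminal prosecution (April 15, 2008 to June 14, 2009), pushing the deadline to October 31, 2009.
The period was tolled for 305 days by the pending related arbitration (October 6, 2009 to August 7, 2010), pushing the deadline to September 1, 2010.
The other events in the timeline have no effect on the limitation period under the stated rules.

September 1, 2010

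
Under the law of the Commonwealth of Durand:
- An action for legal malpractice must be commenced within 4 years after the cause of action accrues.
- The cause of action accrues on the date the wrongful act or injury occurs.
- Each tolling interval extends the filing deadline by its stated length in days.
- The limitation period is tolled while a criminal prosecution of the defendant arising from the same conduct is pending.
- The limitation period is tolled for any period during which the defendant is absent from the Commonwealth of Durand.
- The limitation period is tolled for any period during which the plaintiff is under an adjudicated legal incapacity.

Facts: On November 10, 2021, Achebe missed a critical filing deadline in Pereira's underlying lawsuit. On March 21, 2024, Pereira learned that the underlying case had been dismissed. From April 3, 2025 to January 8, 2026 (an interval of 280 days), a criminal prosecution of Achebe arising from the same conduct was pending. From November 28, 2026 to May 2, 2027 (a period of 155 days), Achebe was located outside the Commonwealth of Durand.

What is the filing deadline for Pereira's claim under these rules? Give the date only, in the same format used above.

The claim accrued on November 10, 2021, when the wrongful act occurred; under the stated occurrence rule the March 21, 2024 discovery does not delay accrual.
Adding the 4 years base period to November 10, 2021 gives a deadline of November 10, 2025, before any tolling.
Because the pending criminal prosecution ran from April 3, 2025 to January 8, 2026, the deadline is extended by 280 days to August 17, 2026.
The defendant's absence from the jurisdiction starting November 28, 2026 came too late — the period had run on August 17, 2026 — and so does not extend the deadline.

August 17, 2026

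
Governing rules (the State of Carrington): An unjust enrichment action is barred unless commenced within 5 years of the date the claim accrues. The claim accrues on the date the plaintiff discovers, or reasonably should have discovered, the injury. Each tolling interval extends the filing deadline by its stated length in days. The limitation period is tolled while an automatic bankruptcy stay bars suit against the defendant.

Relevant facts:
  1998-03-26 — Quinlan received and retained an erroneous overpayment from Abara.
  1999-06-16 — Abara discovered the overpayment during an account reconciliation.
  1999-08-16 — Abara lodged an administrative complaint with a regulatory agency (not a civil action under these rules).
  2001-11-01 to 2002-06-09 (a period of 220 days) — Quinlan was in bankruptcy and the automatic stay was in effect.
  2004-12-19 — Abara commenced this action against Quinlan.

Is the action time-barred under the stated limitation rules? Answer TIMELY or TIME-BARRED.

TIMELY

The claim did not accrue until Abara discovered the injury on 1999-06-16; the 1998-03-26 act date does not start the clock under the stated rule.
5 years from 1999-06-16 is 2004-06-16.
Because the automatic bankruptcy stay ran from 2001-11-01 to 2002-06-09, the deadline is extended by 220 days to 2005-01-22.
Nothing else in the chronology tolls or restarts the period.
Abara filed on 2004-12-19, before the 2005-01-22 deadline, so the action is timely.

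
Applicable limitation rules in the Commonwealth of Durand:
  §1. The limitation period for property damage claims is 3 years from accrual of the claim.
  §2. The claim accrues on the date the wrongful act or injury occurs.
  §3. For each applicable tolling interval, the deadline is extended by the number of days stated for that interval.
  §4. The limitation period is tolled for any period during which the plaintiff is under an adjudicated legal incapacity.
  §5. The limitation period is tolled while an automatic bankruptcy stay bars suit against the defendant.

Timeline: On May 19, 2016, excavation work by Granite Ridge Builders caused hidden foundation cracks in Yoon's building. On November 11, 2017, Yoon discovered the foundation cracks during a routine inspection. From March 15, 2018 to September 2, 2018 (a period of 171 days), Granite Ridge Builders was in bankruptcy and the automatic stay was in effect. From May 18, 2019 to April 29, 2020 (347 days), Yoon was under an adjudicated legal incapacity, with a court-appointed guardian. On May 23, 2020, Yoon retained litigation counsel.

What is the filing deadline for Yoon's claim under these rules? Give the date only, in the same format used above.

October 18, 2020

Because the rule ties accrual to occurrence, the claim accrued on May 19, 2016, not on the November 11, 2017 discovery date.
Adding the 3 years base period to May 19, 2016 gives a deadline of May 19, 2019, before any tolling.
The automatic bankruptcy stay from March 15, 2018 to September 2, 2018 tolled the period for 171 days, extending the deadline to November 6, 2019.
The period was tolled for 347 days by the plaintiff's legal incapacity (May 18, 2019 to April 29, 2020), pushing the deadline to October 18, 2020.
The other events in the timeline have no effect on the limitation period under the stated rules.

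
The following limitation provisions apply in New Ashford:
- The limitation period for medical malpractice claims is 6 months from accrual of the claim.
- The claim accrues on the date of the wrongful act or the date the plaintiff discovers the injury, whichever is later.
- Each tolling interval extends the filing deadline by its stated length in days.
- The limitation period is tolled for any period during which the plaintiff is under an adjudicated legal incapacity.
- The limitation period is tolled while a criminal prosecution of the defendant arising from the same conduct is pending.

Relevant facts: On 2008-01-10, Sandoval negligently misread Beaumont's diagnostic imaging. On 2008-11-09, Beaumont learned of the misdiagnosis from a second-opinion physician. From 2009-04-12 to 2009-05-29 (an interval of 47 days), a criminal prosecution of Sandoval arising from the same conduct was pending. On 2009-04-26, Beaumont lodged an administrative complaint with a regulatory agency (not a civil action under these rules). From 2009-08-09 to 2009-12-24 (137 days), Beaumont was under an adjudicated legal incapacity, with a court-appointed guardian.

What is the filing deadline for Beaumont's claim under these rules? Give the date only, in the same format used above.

Because discovery on 2008-11-09 post-dates the 2008-01-10 act, accrual under the later-of rule falls on 2008-11-09.
Adding the 6 months base period to 2008-11-09 gives a deadline of 2009-05-09, before any tolling.
Because the pending criminal prosecution ran from 2009-04-12 to 2009-05-29, the deadline is extended by 47 days to 2009-06-25.
The plaintiff's legal incapacity starting 2009-08-09 came too late — the period had run on 2009-06-25 — and so does not extend the deadline.
None of the other events listed affects the running of the period under the stated rules.

2009-06-25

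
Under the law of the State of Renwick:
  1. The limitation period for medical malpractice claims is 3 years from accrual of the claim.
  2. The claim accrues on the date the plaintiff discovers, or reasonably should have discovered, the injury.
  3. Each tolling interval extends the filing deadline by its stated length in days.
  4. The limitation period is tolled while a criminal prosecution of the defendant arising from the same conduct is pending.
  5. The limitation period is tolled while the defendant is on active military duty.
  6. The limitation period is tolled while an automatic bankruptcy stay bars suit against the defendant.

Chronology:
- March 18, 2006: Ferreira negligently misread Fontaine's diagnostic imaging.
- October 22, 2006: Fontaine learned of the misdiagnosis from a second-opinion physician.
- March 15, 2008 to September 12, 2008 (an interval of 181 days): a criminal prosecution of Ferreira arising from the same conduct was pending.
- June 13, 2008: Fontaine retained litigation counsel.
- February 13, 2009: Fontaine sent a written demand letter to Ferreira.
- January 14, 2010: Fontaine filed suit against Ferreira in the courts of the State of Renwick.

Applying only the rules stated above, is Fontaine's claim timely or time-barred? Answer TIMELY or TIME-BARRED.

TIMELY

Under the discovery rule, the claim accrued on October 22, 2006, when Fontaine discovered the injury — not on the March 18, 2006 date of the underlying act.
3 years from October 22, 2006 is October 22, 2009.
The pending criminal prosecution from March 15, 2008 to September 12, 2008 tolled the period for 181 days, extending the deadline to April 21, 2010.
The other events in the timeline have no effect on the limitation period under the stated rules.
The January 14, 2010 filing precedes the April 21, 2010 deadline; the claim is timely.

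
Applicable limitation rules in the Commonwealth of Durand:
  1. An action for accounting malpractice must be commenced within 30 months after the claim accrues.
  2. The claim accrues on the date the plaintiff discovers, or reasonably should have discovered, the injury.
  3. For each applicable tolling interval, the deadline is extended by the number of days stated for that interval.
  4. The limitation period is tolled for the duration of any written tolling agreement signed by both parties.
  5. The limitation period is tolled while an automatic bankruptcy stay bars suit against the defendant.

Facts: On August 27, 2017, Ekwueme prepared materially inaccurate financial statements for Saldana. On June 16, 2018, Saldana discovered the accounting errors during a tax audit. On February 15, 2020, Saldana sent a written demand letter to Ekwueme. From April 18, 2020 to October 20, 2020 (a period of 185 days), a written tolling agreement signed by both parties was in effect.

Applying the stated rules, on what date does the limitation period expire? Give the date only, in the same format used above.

June 19, 2021

Under the discovery rule, the claim accrued on June 16, 2018, when Saldana discovered the injury — not on the August 27, 2017 date of the underlying act.
30 months from June 16, 2018 is December 16, 2020.
The period was tolled for 185 days by the written tolling agreement (April 18, 2020 to October 20, 2020), pushing the deadline to June 19, 2021.
The other events in the timeline have no effect on the limitation period under the stated rules.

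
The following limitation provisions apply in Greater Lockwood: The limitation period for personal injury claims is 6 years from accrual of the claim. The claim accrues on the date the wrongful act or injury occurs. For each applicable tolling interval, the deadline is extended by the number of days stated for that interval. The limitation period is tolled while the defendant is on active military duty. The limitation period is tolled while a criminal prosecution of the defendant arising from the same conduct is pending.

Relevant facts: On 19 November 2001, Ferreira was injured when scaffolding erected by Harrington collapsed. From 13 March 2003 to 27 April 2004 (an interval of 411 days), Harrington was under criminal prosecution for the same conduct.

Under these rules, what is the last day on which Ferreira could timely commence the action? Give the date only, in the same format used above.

The limitation period began to run on 19 November 2001.
The untolled deadline — 6 years after 19 November 2001 — is 19 November 2007.
The pending criminal prosecution from 13 March 2003 to 27 April 2004 tolled the period for 411 days, extending the deadline to 3 January 2009.

3 January 2009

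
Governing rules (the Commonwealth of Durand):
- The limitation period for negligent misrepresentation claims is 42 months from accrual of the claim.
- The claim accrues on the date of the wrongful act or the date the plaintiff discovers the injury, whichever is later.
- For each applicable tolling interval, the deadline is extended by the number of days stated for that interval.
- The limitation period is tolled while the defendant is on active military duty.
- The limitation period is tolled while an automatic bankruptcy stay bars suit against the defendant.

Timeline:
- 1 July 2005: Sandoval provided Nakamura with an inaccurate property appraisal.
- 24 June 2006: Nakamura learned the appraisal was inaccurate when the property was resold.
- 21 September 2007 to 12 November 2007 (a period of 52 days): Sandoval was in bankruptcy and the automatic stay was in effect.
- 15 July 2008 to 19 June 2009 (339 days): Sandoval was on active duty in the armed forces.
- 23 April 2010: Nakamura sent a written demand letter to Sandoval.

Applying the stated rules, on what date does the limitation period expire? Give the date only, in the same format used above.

Because discovery on 24 June 2006 post-dates the 1 July 2005 act, accrual under the later-of rule falls on 24 June 2006.
Adding the 42 months base period to 24 June 2006 gives a deadline of 24 December 2009, before any tolling.
The period was tolled for 52 days by the automatic bankruptcy stay (21 September 2007 to 12 November 2007), pushing the deadline to 14 February 2010.
The period was tolled for 339 days by the defendant's active military service (15 July 2008 to 19 June 2009), pushing the deadline to 19 January 2011.
Nothing else in the chronology tolls or restarts the period.

19 January 2011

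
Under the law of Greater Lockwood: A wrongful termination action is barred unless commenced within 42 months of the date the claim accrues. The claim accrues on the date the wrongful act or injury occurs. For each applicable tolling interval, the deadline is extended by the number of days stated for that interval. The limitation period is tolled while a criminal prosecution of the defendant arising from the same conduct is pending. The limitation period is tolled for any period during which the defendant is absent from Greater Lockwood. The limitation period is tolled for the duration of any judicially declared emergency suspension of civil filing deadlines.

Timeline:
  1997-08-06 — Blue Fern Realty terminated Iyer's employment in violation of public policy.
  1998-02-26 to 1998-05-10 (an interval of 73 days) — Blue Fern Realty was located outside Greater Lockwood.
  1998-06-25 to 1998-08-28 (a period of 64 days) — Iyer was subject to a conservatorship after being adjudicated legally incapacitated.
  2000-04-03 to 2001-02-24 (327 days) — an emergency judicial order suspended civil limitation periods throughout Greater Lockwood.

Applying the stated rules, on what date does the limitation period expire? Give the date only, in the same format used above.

The limitation period began to run on 1997-08-06.
The untolled deadline — 42 months after 1997-08-06 — is 2001-02-06.
The defendant's absence from the jurisdiction from 1998-02-26 to 1998-05-10 tolled the period for 73 days, extending the deadline to 2001-04-20.
The emergency suspension of filing deadlines from 2000-04-03 to 2001-02-24 tolled the period for 327 days, extending the deadline to 2002-03-13.
No stated provision tolls the period for the plaintiff's incapacity, so the interval from 1998-06-25 to 1998-08-28 has no effect on the deadline.

2002-03-13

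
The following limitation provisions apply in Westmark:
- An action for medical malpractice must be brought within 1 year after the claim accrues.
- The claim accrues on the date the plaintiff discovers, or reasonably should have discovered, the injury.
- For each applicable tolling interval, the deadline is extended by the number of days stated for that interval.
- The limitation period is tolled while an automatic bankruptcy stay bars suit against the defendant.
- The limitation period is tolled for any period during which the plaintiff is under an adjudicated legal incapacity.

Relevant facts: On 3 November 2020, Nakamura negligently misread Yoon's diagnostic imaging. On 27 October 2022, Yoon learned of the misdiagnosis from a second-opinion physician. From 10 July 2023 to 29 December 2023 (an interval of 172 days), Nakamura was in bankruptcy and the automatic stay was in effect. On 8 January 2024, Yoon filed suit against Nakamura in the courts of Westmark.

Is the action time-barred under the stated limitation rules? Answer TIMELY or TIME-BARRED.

TIMELY

The claim did not accrue until Yoon discovered the injury on 27 October 2022; the 3 November 2020 act date does not start the clock under the stated rule.
The untolled deadline — 1 year after 27 October 2022 — is 27 October 2023.
Because the automatic bankruptcy stay ran from 10 July 2023 to 29 December 2023, the deadline is extended by 172 days to 16 April 2024.
Yoon filed on 8 January 2024, before the 16 April 2024 deadline, so the action is timely.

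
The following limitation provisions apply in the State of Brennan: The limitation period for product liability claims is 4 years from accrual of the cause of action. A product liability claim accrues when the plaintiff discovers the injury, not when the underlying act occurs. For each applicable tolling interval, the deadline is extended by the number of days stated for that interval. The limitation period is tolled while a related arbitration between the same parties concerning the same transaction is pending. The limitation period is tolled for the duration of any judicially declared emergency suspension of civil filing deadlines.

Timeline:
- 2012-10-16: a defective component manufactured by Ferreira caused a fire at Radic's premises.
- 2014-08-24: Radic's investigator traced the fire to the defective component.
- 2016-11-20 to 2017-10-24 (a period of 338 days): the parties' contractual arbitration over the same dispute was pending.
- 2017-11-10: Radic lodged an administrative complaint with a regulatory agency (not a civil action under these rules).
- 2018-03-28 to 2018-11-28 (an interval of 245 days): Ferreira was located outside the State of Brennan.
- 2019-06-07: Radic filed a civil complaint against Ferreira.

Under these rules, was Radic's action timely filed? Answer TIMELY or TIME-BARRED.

The claim did not accrue until Radic discovered the injury on 2014-08-24; the 2012-10-16 act date does not start the clock under the stated rule.
The untolled deadline — 4 years after 2014-08-24 — is 2018-08-24.
Because the pending related arbitration ran from 2016-11-20 to 2017-10-24, the deadline is extended by 338 days to 2019-07-28.
Although the defendant's absence ran from 2018-03-28 to 2018-11-28, the stated rules do not make that a tolling event, so it is disregarded.
Nothing else in the chronology tolls or restarts the period.
Radic filed on 2019-06-07, before the 2019-07-28 deadline, so the action is timely.

TIMELY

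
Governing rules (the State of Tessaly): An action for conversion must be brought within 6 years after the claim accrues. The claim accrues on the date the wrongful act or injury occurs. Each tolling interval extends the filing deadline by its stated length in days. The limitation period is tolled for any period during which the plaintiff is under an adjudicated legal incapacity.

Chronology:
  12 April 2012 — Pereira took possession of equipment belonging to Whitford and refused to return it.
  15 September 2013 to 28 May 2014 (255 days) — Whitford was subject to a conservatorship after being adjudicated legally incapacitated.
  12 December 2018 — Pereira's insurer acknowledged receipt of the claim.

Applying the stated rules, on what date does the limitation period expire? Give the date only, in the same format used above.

The claim accrued on 12 April 2012, the date of the act.
The untolled deadline — 6 years after 12 April 2012 — is 12 April 2018.
The plaintiff's legal incapacity from 15 September 2013 to 28 May 2014 tolled the period for 255 days, extending the deadline to 23 December 2018.
The other events in the timeline have no effect on the limitation period under the stated rules.

23 December 2018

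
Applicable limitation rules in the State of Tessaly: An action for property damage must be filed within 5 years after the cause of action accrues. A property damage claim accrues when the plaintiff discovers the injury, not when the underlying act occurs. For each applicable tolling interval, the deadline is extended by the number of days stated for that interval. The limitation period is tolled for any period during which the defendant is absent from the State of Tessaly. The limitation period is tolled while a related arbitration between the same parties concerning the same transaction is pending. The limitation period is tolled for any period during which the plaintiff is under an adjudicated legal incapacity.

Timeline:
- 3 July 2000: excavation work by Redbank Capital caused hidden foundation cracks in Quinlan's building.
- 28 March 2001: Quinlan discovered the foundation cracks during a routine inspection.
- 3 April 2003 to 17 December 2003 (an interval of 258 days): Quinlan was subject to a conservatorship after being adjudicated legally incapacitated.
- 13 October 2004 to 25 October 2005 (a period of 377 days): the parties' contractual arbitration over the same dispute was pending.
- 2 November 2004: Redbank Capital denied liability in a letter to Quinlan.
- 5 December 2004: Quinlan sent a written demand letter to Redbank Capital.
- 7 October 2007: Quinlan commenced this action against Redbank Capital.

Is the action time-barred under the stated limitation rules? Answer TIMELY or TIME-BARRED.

TIMELY

Under the discovery rule, the claim accrued on 28 March 2001, when Quinlan discovered the injury — not on the 3 July 2000 date of the underlying act.
Adding the 5 years base period to 28 March 2001 gives a deadline of 28 March 2006, before any tolling.
The period was tolled for 258 days by the plaintiff's legal incapacity (3 April 2003 to 17 December 2003), pushing the deadline to 11 December 2006.
The pending related arbitration from 13 October 2004 to 25 October 2005 tolled the period for 377 days, extending the deadline to 23 December 2007.
None of the other events listed affects the running of the period under the stated rules.
Quinlan filed on 7 October 2007, before the 23 December 2007 deadline, so the action is timely.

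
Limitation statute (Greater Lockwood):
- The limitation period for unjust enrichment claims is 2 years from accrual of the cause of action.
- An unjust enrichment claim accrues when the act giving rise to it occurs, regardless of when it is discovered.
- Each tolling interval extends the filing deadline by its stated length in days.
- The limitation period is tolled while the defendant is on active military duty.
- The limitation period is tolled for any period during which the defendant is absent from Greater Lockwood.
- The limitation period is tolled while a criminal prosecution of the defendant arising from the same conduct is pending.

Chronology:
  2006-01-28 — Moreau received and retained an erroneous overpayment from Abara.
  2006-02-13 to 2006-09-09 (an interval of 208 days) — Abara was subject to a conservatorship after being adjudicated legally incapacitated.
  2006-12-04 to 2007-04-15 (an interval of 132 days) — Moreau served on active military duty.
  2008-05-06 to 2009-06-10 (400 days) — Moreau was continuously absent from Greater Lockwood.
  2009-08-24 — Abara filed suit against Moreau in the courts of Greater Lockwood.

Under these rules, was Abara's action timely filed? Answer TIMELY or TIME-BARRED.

TIME-BARRED

The claim accrued on 2006-01-28, when the wrongful act occurred.
2 years from 2006-01-28 is 2008-01-28.
Because the defendant's active military service ran from 2006-12-04 to 2007-04-15, the deadline is extended by 132 days to 2008-06-08.
The period was tolled for 400 days by the defendant's absence from the jurisdiction (2008-05-06 to 2009-06-10), pushing the deadline to 2009-07-13.
Although the plaintiff's incapacity ran from 2006-02-13 to 2006-09-09, the stated rules do not make that a tolling event, so it is disregarded.
Filing on 2009-08-24 missed the 2009-07-13 deadline — the action is time-barred.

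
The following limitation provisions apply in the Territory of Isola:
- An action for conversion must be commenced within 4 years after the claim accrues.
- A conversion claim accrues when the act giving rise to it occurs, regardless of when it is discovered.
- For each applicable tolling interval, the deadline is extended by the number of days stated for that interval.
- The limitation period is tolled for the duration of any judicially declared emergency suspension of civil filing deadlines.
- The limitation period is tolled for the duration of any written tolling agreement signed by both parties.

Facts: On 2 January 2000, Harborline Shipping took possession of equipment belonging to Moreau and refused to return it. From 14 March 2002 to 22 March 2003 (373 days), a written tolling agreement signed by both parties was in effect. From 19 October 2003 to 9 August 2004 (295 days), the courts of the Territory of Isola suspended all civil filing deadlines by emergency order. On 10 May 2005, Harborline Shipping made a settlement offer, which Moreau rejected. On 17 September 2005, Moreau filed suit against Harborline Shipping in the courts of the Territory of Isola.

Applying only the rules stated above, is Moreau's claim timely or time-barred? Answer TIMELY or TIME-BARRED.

TIMELY

The limitation period began to run on 2 January 2000.
The untolled deadline — 4 years after 2 January 2000 — is 2 January 2004.
The written tolling agreement from 14 March 2002 to 22 March 2003 tolled the period for 373 days, extending the deadline to 9 January 2005.
The emergency suspension of filing deadlines from 19 October 2003 to 9 August 2004 tolled the period for 295 days, extending the deadline to 31 October 2005.
None of the other events listed affects the running of the period under the stated rules.
Moreau filed on 17 September 2005, before the 31 October 2005 deadline, so the action is timely.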